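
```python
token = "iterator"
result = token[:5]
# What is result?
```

token has length 8. The slice token[:5] selects indices [0, 1, 2, 3, 4] (0->'i', 1->'t', 2->'e', 3->'r', 4->'a'), giving 'itera'.

'itera'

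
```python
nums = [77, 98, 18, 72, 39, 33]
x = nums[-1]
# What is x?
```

nums has length 6. Negative index -1 maps to positive index 6 + (-1) = 5. nums[5] = 33.

33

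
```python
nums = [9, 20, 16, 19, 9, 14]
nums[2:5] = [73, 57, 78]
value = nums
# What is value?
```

nums starts as [9, 20, 16, 19, 9, 14] (length 6). The slice nums[2:5] covers indices [2, 3, 4] with values [16, 19, 9]. Replacing that slice with [73, 57, 78] (same length) produces [9, 20, 73, 57, 78, 14].

[9, 20, 73, 57, 78, 14]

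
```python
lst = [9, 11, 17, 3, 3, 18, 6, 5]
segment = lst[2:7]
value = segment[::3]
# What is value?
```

lst has length 8. The slice lst[2:7] selects indices [2, 3, 4, 5, 6] (2->17, 3->3, 4->3, 5->18, 6->6), giving [17, 3, 3, 18, 6]. So segment = [17, 3, 3, 18, 6]. segment has length 5. The slice segment[::3] selects indices [0, 3] (0->17, 3->18), giving [17, 18].

[17, 18]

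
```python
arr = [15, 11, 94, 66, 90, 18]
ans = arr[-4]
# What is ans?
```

arr has length 6. Negative index -4 maps to positive index 6 + (-4) = 2. arr[2] = 94.

94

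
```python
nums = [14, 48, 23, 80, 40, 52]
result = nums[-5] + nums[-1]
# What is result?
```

nums has length 6. Negative index -5 maps to positive index 6 + (-5) = 1. nums[1] = 48.
nums has length 6. Negative index -1 maps to positive index 6 + (-1) = 5. nums[5] = 52.
Sum: 48 + 52 = 100.

100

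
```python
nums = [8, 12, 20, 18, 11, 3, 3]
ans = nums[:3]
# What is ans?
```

nums has length 7. The slice nums[:3] selects indices [0, 1, 2] (0->8, 1->12, 2->20), giving [8, 12, 20].

[8, 12, 20]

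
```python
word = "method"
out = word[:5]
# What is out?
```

word has length 6. The slice word[:5] selects indices [0, 1, 2, 3, 4] (0->'m', 1->'e', 2->'t', 3->'h', 4->'o'), giving 'metho'.

'metho'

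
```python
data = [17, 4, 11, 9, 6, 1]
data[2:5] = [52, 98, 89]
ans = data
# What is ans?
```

data starts as [17, 4, 11, 9, 6, 1] (length 6). The slice data[2:5] covers indices [2, 3, 4] with values [11, 9, 6]. Replacing that slice with [52, 98, 89] (same length) produces [17, 4, 52, 98, 89, 1].

[17, 4, 52, 98, 89, 1]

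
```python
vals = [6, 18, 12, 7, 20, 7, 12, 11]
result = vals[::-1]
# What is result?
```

vals has length 8. The slice vals[::-1] selects indices [7, 6, 5, 4, 3, 2, 1, 0] (7->11, 6->12, 5->7, 4->20, 3->7, 2->12, 1->18, 0->6), giving [11, 12, 7, 20, 7, 12, 18, 6].

[11, 12, 7, 20, 7, 12, 18, 6]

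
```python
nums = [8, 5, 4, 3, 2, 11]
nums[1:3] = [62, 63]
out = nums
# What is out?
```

nums starts as [8, 5, 4, 3, 2, 11] (length 6). The slice nums[1:3] covers indices [1, 2] with values [5, 4]. Replacing that slice with [62, 63] (same length) produces [8, 62, 63, 3, 2, 11].

[8, 62, 63, 3, 2, 11]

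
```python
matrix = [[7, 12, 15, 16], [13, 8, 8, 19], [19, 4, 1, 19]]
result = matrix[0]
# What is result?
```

matrix has 3 rows. Row 0 is [7, 12, 15, 16].

[7, 12, 15, 16]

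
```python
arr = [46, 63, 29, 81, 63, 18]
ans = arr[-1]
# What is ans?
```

arr has length 6. Negative index -1 maps to positive index 6 + (-1) = 5. arr[5] = 18.

18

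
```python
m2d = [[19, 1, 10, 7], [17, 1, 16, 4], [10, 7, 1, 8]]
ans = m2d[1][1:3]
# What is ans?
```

m2d[1] = [17, 1, 16, 4]. m2d[1] has length 4. The slice m2d[1][1:3] selects indices [1, 2] (1->1, 2->16), giving [1, 16].

[1, 16]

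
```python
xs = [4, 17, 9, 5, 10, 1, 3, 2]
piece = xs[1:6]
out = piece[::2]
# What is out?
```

xs has length 8. The slice xs[1:6] selects indices [1, 2, 3, 4, 5] (1->17, 2->9, 3->5, 4->10, 5->1), giving [17, 9, 5, 10, 1]. So piece = [17, 9, 5, 10, 1]. piece has length 5. The slice piece[::2] selects indices [0, 2, 4] (0->17, 2->5, 4->1), giving [17, 5, 1].

[17, 5, 1]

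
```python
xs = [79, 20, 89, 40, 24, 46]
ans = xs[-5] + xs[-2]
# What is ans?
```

xs has length 6. Negative index -5 maps to positive index 6 + (-5) = 1. xs[1] = 20.
xs has length 6. Negative index -2 maps to positive index 6 + (-2) = 4. xs[4] = 24.
Sum: 20 + 24 = 44.

44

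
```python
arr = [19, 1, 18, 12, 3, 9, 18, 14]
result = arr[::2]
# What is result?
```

arr has length 8. The slice arr[::2] selects indices [0, 2, 4, 6] (0->19, 2->18, 4->3, 6->18), giving [19, 18, 3, 18].

[19, 18, 3, 18]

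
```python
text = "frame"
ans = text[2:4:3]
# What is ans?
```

text has length 5. The slice text[2:4:3] selects indices [2] (2->'a'), giving 'a'.

'a'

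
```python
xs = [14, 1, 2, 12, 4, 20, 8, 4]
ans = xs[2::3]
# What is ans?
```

xs has length 8. The slice xs[2::3] selects indices [2, 5] (2->2, 5->20), giving [2, 20].

[2, 20]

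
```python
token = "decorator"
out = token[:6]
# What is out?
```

token has length 9. The slice token[:6] selects indices [0, 1, 2, 3, 4, 5] (0->'d', 1->'e', 2->'c', 3->'o', 4->'r', 5->'a'), giving 'decora'.

'decora'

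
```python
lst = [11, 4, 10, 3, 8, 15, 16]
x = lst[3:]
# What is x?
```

lst has length 7. The slice lst[3:] selects indices [3, 4, 5, 6] (3->3, 4->8, 5->15, 6->16), giving [3, 8, 15, 16].

[3, 8, 15, 16]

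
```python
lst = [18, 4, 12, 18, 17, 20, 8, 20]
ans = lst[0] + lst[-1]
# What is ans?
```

lst has length 8. lst[0] = 18.
lst has length 8. Negative index -1 maps to positive index 8 + (-1) = 7. lst[7] = 20.
Sum: 18 + 20 = 38.

38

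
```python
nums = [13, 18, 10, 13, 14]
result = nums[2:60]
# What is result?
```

nums has length 5. The slice nums[2:60] selects indices [2, 3, 4] (2->10, 3->13, 4->14), giving [10, 13, 14].

[10, 13, 14]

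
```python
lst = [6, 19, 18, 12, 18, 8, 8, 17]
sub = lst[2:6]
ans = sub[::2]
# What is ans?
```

lst has length 8. The slice lst[2:6] selects indices [2, 3, 4, 5] (2->18, 3->12, 4->18, 5->8), giving [18, 12, 18, 8]. So sub = [18, 12, 18, 8]. sub has length 4. The slice sub[::2] selects indices [0, 2] (0->18, 2->18), giving [18, 18].

[18, 18]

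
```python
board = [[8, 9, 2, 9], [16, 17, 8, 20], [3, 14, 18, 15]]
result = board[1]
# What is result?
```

board has 3 rows. Row 1 is [16, 17, 8, 20].

[16, 17, 8, 20]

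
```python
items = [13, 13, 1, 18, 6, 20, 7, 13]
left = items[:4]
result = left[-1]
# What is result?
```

items has length 8. The slice items[:4] selects indices [0, 1, 2, 3] (0->13, 1->13, 2->1, 3->18), giving [13, 13, 1, 18]. So left = [13, 13, 1, 18]. Then left[-1] = 18.

18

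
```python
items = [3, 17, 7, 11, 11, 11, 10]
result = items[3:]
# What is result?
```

items has length 7. The slice items[3:] selects indices [3, 4, 5, 6] (3->11, 4->11, 5->11, 6->10), giving [11, 11, 11, 10].

[11, 11, 11, 10]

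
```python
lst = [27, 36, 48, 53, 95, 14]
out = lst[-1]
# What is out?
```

lst has length 6. Negative index -1 maps to positive index 6 + (-1) = 5. lst[5] = 14.

14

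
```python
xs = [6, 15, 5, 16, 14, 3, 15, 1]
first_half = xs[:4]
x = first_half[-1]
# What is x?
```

xs has length 8. The slice xs[:4] selects indices [0, 1, 2, 3] (0->6, 1->15, 2->5, 3->16), giving [6, 15, 5, 16]. So first_half = [6, 15, 5, 16]. Then first_half[-1] = 16.

16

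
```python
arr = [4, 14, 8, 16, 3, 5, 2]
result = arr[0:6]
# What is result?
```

arr has length 7. The slice arr[0:6] selects indices [0, 1, 2, 3, 4, 5] (0->4, 1->14, 2->8, 3->16, 4->3, 5->5), giving [4, 14, 8, 16, 3, 5].

[4, 14, 8, 16, 3, 5]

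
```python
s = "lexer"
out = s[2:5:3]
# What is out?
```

s has length 5. The slice s[2:5:3] selects indices [2] (2->'x'), giving 'x'.

'x'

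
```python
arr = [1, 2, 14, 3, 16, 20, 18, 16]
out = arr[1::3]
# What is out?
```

arr has length 8. The slice arr[1::3] selects indices [1, 4, 7] (1->2, 4->16, 7->16), giving [2, 16, 16].

[2, 16, 16]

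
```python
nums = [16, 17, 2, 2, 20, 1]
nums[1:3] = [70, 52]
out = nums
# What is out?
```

nums starts as [16, 17, 2, 2, 20, 1] (length 6). The slice nums[1:3] covers indices [1, 2] with values [17, 2]. Replacing that slice with [70, 52] (same length) produces [16, 70, 52, 2, 20, 1].

[16, 70, 52, 2, 20, 1]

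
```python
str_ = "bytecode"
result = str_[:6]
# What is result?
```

str_ has length 8. The slice str_[:6] selects indices [0, 1, 2, 3, 4, 5] (0->'b', 1->'y', 2->'t', 3->'e', 4->'c', 5->'o'), giving 'byteco'.

'byteco'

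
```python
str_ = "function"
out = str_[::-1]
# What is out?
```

str_ has length 8. The slice str_[::-1] selects indices [7, 6, 5, 4, 3, 2, 1, 0] (7->'n', 6->'o', 5->'i', 4->'t', 3->'c', 2->'n', 1->'u', 0->'f'), giving 'noitcnuf'.

'noitcnuf'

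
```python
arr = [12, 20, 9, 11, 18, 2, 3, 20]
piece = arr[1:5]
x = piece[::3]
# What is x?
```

arr has length 8. The slice arr[1:5] selects indices [1, 2, 3, 4] (1->20, 2->9, 3->11, 4->18), giving [20, 9, 11, 18]. So piece = [20, 9, 11, 18]. piece has length 4. The slice piece[::3] selects indices [0, 3] (0->20, 3->18), giving [20, 18].

[20, 18]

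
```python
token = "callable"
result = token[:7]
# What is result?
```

token has length 8. The slice token[:7] selects indices [0, 1, 2, 3, 4, 5, 6] (0->'c', 1->'a', 2->'l', 3->'l', 4->'a', 5->'b', 6->'l'), giving 'callabl'.

'callabl'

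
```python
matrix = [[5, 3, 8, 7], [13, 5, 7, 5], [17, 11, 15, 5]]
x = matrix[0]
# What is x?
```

matrix has 3 rows. Row 0 is [5, 3, 8, 7].

[5, 3, 8, 7]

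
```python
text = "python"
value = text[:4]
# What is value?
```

text has length 6. The slice text[:4] selects indices [0, 1, 2, 3] (0->'p', 1->'y', 2->'t', 3->'h'), giving 'pyth'.

'pyth'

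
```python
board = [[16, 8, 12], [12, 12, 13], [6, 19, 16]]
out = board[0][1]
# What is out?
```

board[0] = [16, 8, 12]. Taking column 1 of that row yields 8.

8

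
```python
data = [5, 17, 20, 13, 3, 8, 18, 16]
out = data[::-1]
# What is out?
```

data has length 8. The slice data[::-1] selects indices [7, 6, 5, 4, 3, 2, 1, 0] (7->16, 6->18, 5->8, 4->3, 3->13, 2->20, 1->17, 0->5), giving [16, 18, 8, 3, 13, 20, 17, 5].

[16, 18, 8, 3, 13, 20, 17, 5]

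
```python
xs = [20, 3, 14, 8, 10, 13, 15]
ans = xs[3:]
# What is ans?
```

xs has length 7. The slice xs[3:] selects indices [3, 4, 5, 6] (3->8, 4->10, 5->13, 6->15), giving [8, 10, 13, 15].

[8, 10, 13, 15]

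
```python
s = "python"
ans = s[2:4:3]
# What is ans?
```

s has length 6. The slice s[2:4:3] selects indices [2] (2->'t'), giving 't'.

't'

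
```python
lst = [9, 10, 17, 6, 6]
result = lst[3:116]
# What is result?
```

lst has length 5. The slice lst[3:116] selects indices [3, 4] (3->6, 4->6), giving [6, 6].

[6, 6]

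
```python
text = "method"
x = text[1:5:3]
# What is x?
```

text has length 6. The slice text[1:5:3] selects indices [1, 4] (1->'e', 4->'o'), giving 'eo'.

'eo'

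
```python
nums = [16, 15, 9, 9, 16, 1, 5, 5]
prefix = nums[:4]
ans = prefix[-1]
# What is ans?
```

nums has length 8. The slice nums[:4] selects indices [0, 1, 2, 3] (0->16, 1->15, 2->9, 3->9), giving [16, 15, 9, 9]. So prefix = [16, 15, 9, 9]. Then prefix[-1] = 9.

9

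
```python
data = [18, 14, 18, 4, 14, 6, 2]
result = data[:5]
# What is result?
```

data has length 7. The slice data[:5] selects indices [0, 1, 2, 3, 4] (0->18, 1->14, 2->18, 3->4, 4->14), giving [18, 14, 18, 4, 14].

[18, 14, 18, 4, 14]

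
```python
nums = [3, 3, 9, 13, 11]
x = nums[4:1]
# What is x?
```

nums has length 5. The slice nums[4:1] resolves to an empty index range, so the result is [].

[]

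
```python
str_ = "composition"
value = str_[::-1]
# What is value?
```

str_ has length 11. The slice str_[::-1] selects indices [10, 9, 8, 7, 6, 5, 4, 3, 2, 1, 0] (10->'n', 9->'o', 8->'i', 7->'t', 6->'i', 5->'s', 4->'o', 3->'p', 2->'m', 1->'o', 0->'c'), giving 'noitisopmoc'.

'noitisopmoc'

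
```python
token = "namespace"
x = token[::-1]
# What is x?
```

token has length 9. The slice token[::-1] selects indices [8, 7, 6, 5, 4, 3, 2, 1, 0] (8->'e', 7->'c', 6->'a', 5->'p', 4->'s', 3->'e', 2->'m', 1->'a', 0->'n'), giving 'ecapseman'.

'ecapseman'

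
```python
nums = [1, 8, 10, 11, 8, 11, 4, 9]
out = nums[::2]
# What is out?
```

nums has length 8. The slice nums[::2] selects indices [0, 2, 4, 6] (0->1, 2->10, 4->8, 6->4), giving [1, 10, 8, 4].

[1, 10, 8, 4]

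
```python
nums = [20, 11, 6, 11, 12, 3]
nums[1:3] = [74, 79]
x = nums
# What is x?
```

nums starts as [20, 11, 6, 11, 12, 3] (length 6). The slice nums[1:3] covers indices [1, 2] with values [11, 6]. Replacing that slice with [74, 79] (same length) produces [20, 74, 79, 11, 12, 3].

[20, 74, 79, 11, 12, 3]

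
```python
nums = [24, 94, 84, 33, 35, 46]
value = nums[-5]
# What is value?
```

nums has length 6. Negative index -5 maps to positive index 6 + (-5) = 1. nums[1] = 94.

94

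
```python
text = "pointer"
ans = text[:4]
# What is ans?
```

text has length 7. The slice text[:4] selects indices [0, 1, 2, 3] (0->'p', 1->'o', 2->'i', 3->'n'), giving 'poin'.

'poin'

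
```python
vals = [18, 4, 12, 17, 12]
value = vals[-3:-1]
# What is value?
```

vals has length 5. The slice vals[-3:-1] selects indices [2, 3] (2->12, 3->17), giving [12, 17].

[12, 17]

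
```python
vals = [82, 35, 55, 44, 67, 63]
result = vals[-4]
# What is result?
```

vals has length 6. Negative index -4 maps to positive index 6 + (-4) = 2. vals[2] = 55.

55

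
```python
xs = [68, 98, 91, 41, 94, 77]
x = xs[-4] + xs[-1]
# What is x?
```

xs has length 6. Negative index -4 maps to positive index 6 + (-4) = 2. xs[2] = 91.
xs has length 6. Negative index -1 maps to positive index 6 + (-1) = 5. xs[5] = 77.
Sum: 91 + 77 = 168.

168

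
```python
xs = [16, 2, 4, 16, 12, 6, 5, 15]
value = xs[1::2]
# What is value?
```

xs has length 8. The slice xs[1::2] selects indices [1, 3, 5, 7] (1->2, 3->16, 5->6, 7->15), giving [2, 16, 6, 15].

[2, 16, 6, 15]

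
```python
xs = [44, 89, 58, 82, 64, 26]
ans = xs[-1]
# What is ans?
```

xs has length 6. Negative index -1 maps to positive index 6 + (-1) = 5. xs[5] = 26.

26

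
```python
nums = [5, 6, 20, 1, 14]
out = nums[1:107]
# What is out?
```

nums has length 5. The slice nums[1:107] selects indices [1, 2, 3, 4] (1->6, 2->20, 3->1, 4->14), giving [6, 20, 1, 14].

[6, 20, 1, 14]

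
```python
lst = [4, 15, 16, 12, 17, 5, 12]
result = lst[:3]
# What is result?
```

lst has length 7. The slice lst[:3] selects indices [0, 1, 2] (0->4, 1->15, 2->16), giving [4, 15, 16].

[4, 15, 16]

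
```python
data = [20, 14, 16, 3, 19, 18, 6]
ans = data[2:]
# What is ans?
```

data has length 7. The slice data[2:] selects indices [2, 3, 4, 5, 6] (2->16, 3->3, 4->19, 5->18, 6->6), giving [16, 3, 19, 18, 6].

[16, 3, 19, 18, 6]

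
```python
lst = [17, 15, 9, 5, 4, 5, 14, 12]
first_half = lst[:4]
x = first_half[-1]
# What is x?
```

lst has length 8. The slice lst[:4] selects indices [0, 1, 2, 3] (0->17, 1->15, 2->9, 3->5), giving [17, 15, 9, 5]. So first_half = [17, 15, 9, 5]. Then first_half[-1] = 5.

5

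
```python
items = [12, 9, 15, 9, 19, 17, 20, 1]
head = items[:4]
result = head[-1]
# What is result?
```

items has length 8. The slice items[:4] selects indices [0, 1, 2, 3] (0->12, 1->9, 2->15, 3->9), giving [12, 9, 15, 9]. So head = [12, 9, 15, 9]. Then head[-1] = 9.

9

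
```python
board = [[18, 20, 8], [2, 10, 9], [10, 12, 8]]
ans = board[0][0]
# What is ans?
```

board[0] = [18, 20, 8]. Taking column 0 of that row yields 18.

18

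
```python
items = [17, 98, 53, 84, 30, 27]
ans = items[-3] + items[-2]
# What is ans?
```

items has length 6. Negative index -3 maps to positive index 6 + (-3) = 3. items[3] = 84.
items has length 6. Negative index -2 maps to positive index 6 + (-2) = 4. items[4] = 30.
Sum: 84 + 30 = 114.

114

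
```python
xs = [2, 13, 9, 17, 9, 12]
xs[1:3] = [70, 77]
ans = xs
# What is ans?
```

xs starts as [2, 13, 9, 17, 9, 12] (length 6). The slice xs[1:3] covers indices [1, 2] with values [13, 9]. Replacing that slice with [70, 77] (same length) produces [2, 70, 77, 17, 9, 12].

[2, 70, 77, 17, 9, 12]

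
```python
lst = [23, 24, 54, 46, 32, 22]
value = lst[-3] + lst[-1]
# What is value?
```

lst has length 6. Negative index -3 maps to positive index 6 + (-3) = 3. lst[3] = 46.
lst has length 6. Negative index -1 maps to positive index 6 + (-1) = 5. lst[5] = 22.
Sum: 46 + 22 = 68.

68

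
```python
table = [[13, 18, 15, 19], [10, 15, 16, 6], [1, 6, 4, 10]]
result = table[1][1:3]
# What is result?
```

table[1] = [10, 15, 16, 6]. table[1] has length 4. The slice table[1][1:3] selects indices [1, 2] (1->15, 2->16), giving [15, 16].

[15, 16]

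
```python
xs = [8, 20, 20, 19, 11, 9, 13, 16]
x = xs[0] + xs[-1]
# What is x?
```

xs has length 8. xs[0] = 8.
xs has length 8. Negative index -1 maps to positive index 8 + (-1) = 7. xs[7] = 16.
Sum: 8 + 16 = 24.

24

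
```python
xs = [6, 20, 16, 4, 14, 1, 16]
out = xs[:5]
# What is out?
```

xs has length 7. The slice xs[:5] selects indices [0, 1, 2, 3, 4] (0->6, 1->20, 2->16, 3->4, 4->14), giving [6, 20, 16, 4, 14].

[6, 20, 16, 4, 14]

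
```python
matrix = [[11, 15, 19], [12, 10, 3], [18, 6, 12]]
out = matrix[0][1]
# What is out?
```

matrix[0] = [11, 15, 19]. Taking column 1 of that row yields 15.

15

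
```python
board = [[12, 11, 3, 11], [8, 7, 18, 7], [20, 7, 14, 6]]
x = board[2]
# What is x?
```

board has 3 rows. Row 2 is [20, 7, 14, 6].

[20, 7, 14, 6]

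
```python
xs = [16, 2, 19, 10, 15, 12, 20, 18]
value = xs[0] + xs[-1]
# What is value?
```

xs has length 8. xs[0] = 16.
xs has length 8. Negative index -1 maps to positive index 8 + (-1) = 7. xs[7] = 18.
Sum: 16 + 18 = 34.

34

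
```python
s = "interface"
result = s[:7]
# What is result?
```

s has length 9. The slice s[:7] selects indices [0, 1, 2, 3, 4, 5, 6] (0->'i', 1->'n', 2->'t', 3->'e', 4->'r', 5->'f', 6->'a'), giving 'interfa'.

'interfa'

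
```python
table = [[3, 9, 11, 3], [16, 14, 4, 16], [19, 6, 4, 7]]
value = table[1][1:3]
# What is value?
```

table[1] = [16, 14, 4, 16]. table[1] has length 4. The slice table[1][1:3] selects indices [1, 2] (1->14, 2->4), giving [14, 4].

[14, 4]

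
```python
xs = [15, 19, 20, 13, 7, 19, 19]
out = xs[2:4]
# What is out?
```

xs has length 7. The slice xs[2:4] selects indices [2, 3] (2->20, 3->13), giving [20, 13].

[20, 13]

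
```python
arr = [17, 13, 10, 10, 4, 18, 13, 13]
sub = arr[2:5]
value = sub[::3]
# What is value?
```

arr has length 8. The slice arr[2:5] selects indices [2, 3, 4] (2->10, 3->10, 4->4), giving [10, 10, 4]. So sub = [10, 10, 4]. sub has length 3. The slice sub[::3] selects indices [0] (0->10), giving [10].

[10]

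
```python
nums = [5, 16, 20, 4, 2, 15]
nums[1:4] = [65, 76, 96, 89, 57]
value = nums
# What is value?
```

nums starts as [5, 16, 20, 4, 2, 15] (length 6). The slice nums[1:4] covers indices [1, 2, 3] with values [16, 20, 4]. Replacing that slice with [65, 76, 96, 89, 57] (different length) produces [5, 65, 76, 96, 89, 57, 2, 15].

[5, 65, 76, 96, 89, 57, 2, 15]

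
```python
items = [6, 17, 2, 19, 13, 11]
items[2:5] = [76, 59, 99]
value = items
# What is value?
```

items starts as [6, 17, 2, 19, 13, 11] (length 6). The slice items[2:5] covers indices [2, 3, 4] with values [2, 19, 13]. Replacing that slice with [76, 59, 99] (same length) produces [6, 17, 76, 59, 99, 11].

[6, 17, 76, 59, 99, 11]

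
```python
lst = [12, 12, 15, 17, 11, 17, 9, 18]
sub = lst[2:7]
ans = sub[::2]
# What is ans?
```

lst has length 8. The slice lst[2:7] selects indices [2, 3, 4, 5, 6] (2->15, 3->17, 4->11, 5->17, 6->9), giving [15, 17, 11, 17, 9]. So sub = [15, 17, 11, 17, 9]. sub has length 5. The slice sub[::2] selects indices [0, 2, 4] (0->15, 2->11, 4->9), giving [15, 11, 9].

[15, 11, 9]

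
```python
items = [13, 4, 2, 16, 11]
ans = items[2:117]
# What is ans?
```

items has length 5. The slice items[2:117] selects indices [2, 3, 4] (2->2, 3->16, 4->11), giving [2, 16, 11].

[2, 16, 11]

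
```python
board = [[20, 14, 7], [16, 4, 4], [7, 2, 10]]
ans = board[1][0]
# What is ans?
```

board[1] = [16, 4, 4]. Taking column 0 of that row yields 16.

16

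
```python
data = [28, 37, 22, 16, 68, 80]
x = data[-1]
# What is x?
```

data has length 6. Negative index -1 maps to positive index 6 + (-1) = 5. data[5] = 80.

80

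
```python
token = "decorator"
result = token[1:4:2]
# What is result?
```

token has length 9. The slice token[1:4:2] selects indices [1, 3] (1->'e', 3->'o'), giving 'eo'.

'eo'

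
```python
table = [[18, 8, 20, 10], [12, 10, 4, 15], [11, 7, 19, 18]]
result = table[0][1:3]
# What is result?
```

table[0] = [18, 8, 20, 10]. table[0] has length 4. The slice table[0][1:3] selects indices [1, 2] (1->8, 2->20), giving [8, 20].

[8, 20]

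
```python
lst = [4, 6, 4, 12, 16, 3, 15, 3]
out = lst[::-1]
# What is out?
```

lst has length 8. The slice lst[::-1] selects indices [7, 6, 5, 4, 3, 2, 1, 0] (7->3, 6->15, 5->3, 4->16, 3->12, 2->4, 1->6, 0->4), giving [3, 15, 3, 16, 12, 4, 6, 4].

[3, 15, 3, 16, 12, 4, 6, 4]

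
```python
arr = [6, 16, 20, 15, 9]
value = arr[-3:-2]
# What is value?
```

arr has length 5. The slice arr[-3:-2] selects indices [2] (2->20), giving [20].

[20]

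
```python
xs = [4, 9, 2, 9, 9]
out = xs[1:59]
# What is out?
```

xs has length 5. The slice xs[1:59] selects indices [1, 2, 3, 4] (1->9, 2->2, 3->9, 4->9), giving [9, 2, 9, 9].

[9, 2, 9, 9]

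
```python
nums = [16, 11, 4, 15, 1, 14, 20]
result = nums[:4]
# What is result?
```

nums has length 7. The slice nums[:4] selects indices [0, 1, 2, 3] (0->16, 1->11, 2->4, 3->15), giving [16, 11, 4, 15].

[16, 11, 4, 15]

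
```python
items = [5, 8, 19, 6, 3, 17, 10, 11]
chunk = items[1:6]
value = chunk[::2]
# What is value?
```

items has length 8. The slice items[1:6] selects indices [1, 2, 3, 4, 5] (1->8, 2->19, 3->6, 4->3, 5->17), giving [8, 19, 6, 3, 17]. So chunk = [8, 19, 6, 3, 17]. chunk has length 5. The slice chunk[::2] selects indices [0, 2, 4] (0->8, 2->6, 4->17), giving [8, 6, 17].

[8, 6, 17]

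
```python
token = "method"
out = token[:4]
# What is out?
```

token has length 6. The slice token[:4] selects indices [0, 1, 2, 3] (0->'m', 1->'e', 2->'t', 3->'h'), giving 'meth'.

'meth'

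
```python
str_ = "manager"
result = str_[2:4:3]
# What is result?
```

str_ has length 7. The slice str_[2:4:3] selects indices [2] (2->'n'), giving 'n'.

'n'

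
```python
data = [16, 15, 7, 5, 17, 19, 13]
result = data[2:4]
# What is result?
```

data has length 7. The slice data[2:4] selects indices [2, 3] (2->7, 3->5), giving [7, 5].

[7, 5]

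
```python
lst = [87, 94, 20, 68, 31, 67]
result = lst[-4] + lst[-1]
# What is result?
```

lst has length 6. Negative index -4 maps to positive index 6 + (-4) = 2. lst[2] = 20.
lst has length 6. Negative index -1 maps to positive index 6 + (-1) = 5. lst[5] = 67.
Sum: 20 + 67 = 87.

87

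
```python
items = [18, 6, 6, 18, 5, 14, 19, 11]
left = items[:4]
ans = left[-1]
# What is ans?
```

items has length 8. The slice items[:4] selects indices [0, 1, 2, 3] (0->18, 1->6, 2->6, 3->18), giving [18, 6, 6, 18]. So left = [18, 6, 6, 18]. Then left[-1] = 18.

18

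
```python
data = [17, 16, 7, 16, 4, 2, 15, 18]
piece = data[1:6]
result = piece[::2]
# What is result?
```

data has length 8. The slice data[1:6] selects indices [1, 2, 3, 4, 5] (1->16, 2->7, 3->16, 4->4, 5->2), giving [16, 7, 16, 4, 2]. So piece = [16, 7, 16, 4, 2]. piece has length 5. The slice piece[::2] selects indices [0, 2, 4] (0->16, 2->16, 4->2), giving [16, 16, 2].

[16, 16, 2]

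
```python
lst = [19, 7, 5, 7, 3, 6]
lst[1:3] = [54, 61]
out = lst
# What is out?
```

lst starts as [19, 7, 5, 7, 3, 6] (length 6). The slice lst[1:3] covers indices [1, 2] with values [7, 5]. Replacing that slice with [54, 61] (same length) produces [19, 54, 61, 7, 3, 6].

[19, 54, 61, 7, 3, 6]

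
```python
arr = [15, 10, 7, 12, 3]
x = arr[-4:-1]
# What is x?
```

arr has length 5. The slice arr[-4:-1] selects indices [1, 2, 3] (1->10, 2->7, 3->12), giving [10, 7, 12].

[10, 7, 12]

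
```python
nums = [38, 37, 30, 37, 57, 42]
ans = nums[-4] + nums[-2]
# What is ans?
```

nums has length 6. Negative index -4 maps to positive index 6 + (-4) = 2. nums[2] = 30.
nums has length 6. Negative index -2 maps to positive index 6 + (-2) = 4. nums[4] = 57.
Sum: 30 + 57 = 87.

87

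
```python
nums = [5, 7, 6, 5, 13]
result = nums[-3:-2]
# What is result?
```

nums has length 5. The slice nums[-3:-2] selects indices [2] (2->6), giving [6].

[6]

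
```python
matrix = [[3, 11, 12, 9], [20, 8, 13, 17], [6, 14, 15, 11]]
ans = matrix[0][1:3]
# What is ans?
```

matrix[0] = [3, 11, 12, 9]. matrix[0] has length 4. The slice matrix[0][1:3] selects indices [1, 2] (1->11, 2->12), giving [11, 12].

[11, 12]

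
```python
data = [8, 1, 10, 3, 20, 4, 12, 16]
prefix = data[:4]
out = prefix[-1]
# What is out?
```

data has length 8. The slice data[:4] selects indices [0, 1, 2, 3] (0->8, 1->1, 2->10, 3->3), giving [8, 1, 10, 3]. So prefix = [8, 1, 10, 3]. Then prefix[-1] = 3.

3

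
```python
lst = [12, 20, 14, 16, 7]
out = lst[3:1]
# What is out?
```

lst has length 5. The slice lst[3:1] resolves to an empty index range, so the result is [].

[]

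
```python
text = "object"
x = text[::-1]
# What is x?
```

text has length 6. The slice text[::-1] selects indices [5, 4, 3, 2, 1, 0] (5->'t', 4->'c', 3->'e', 2->'j', 1->'b', 0->'o'), giving 'tcejbo'.

'tcejbo'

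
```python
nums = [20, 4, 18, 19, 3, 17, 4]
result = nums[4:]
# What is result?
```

nums has length 7. The slice nums[4:] selects indices [4, 5, 6] (4->3, 5->17, 6->4), giving [3, 17, 4].

[3, 17, 4]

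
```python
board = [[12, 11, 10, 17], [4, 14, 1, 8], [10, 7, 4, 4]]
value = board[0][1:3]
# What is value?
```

board[0] = [12, 11, 10, 17]. board[0] has length 4. The slice board[0][1:3] selects indices [1, 2] (1->11, 2->10), giving [11, 10].

[11, 10]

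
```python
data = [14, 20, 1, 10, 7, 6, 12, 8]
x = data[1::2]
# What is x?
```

data has length 8. The slice data[1::2] selects indices [1, 3, 5, 7] (1->20, 3->10, 5->6, 7->8), giving [20, 10, 6, 8].

[20, 10, 6, 8]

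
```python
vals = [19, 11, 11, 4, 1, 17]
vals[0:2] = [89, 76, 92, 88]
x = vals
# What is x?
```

vals starts as [19, 11, 11, 4, 1, 17] (length 6). The slice vals[0:2] covers indices [0, 1] with values [19, 11]. Replacing that slice with [89, 76, 92, 88] (different length) produces [89, 76, 92, 88, 11, 4, 1, 17].

[89, 76, 92, 88, 11, 4, 1, 17]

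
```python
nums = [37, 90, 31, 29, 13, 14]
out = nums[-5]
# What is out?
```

nums has length 6. Negative index -5 maps to positive index 6 + (-5) = 1. nums[1] = 90.

90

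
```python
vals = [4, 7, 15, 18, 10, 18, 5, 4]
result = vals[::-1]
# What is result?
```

vals has length 8. The slice vals[::-1] selects indices [7, 6, 5, 4, 3, 2, 1, 0] (7->4, 6->5, 5->18, 4->10, 3->18, 2->15, 1->7, 0->4), giving [4, 5, 18, 10, 18, 15, 7, 4].

[4, 5, 18, 10, 18, 15, 7, 4]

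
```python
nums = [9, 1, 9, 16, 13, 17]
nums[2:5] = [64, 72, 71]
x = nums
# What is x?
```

nums starts as [9, 1, 9, 16, 13, 17] (length 6). The slice nums[2:5] covers indices [2, 3, 4] with values [9, 16, 13]. Replacing that slice with [64, 72, 71] (same length) produces [9, 1, 64, 72, 71, 17].

[9, 1, 64, 72, 71, 17]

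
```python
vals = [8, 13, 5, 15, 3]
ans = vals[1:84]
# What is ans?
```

vals has length 5. The slice vals[1:84] selects indices [1, 2, 3, 4] (1->13, 2->5, 3->15, 4->3), giving [13, 5, 15, 3].

[13, 5, 15, 3]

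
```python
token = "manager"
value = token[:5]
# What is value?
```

token has length 7. The slice token[:5] selects indices [0, 1, 2, 3, 4] (0->'m', 1->'a', 2->'n', 3->'a', 4->'g'), giving 'manag'.

'manag'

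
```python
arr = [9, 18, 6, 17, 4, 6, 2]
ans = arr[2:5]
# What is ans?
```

arr has length 7. The slice arr[2:5] selects indices [2, 3, 4] (2->6, 3->17, 4->4), giving [6, 17, 4].

[6, 17, 4]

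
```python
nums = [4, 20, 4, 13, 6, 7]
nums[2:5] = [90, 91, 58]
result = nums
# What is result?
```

nums starts as [4, 20, 4, 13, 6, 7] (length 6). The slice nums[2:5] covers indices [2, 3, 4] with values [4, 13, 6]. Replacing that slice with [90, 91, 58] (same length) produces [4, 20, 90, 91, 58, 7].

[4, 20, 90, 91, 58, 7]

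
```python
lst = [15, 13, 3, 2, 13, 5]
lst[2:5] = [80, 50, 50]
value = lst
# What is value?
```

lst starts as [15, 13, 3, 2, 13, 5] (length 6). The slice lst[2:5] covers indices [2, 3, 4] with values [3, 2, 13]. Replacing that slice with [80, 50, 50] (same length) produces [15, 13, 80, 50, 50, 5].

[15, 13, 80, 50, 50, 5]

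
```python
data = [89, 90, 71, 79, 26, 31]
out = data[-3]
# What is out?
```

data has length 6. Negative index -3 maps to positive index 6 + (-3) = 3. data[3] = 79.

79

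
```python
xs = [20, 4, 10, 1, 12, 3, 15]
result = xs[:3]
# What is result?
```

xs has length 7. The slice xs[:3] selects indices [0, 1, 2] (0->20, 1->4, 2->10), giving [20, 4, 10].

[20, 4, 10]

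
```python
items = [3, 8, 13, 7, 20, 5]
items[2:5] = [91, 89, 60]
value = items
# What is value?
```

items starts as [3, 8, 13, 7, 20, 5] (length 6). The slice items[2:5] covers indices [2, 3, 4] with values [13, 7, 20]. Replacing that slice with [91, 89, 60] (same length) produces [3, 8, 91, 89, 60, 5].

[3, 8, 91, 89, 60, 5]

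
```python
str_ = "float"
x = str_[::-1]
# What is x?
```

str_ has length 5. The slice str_[::-1] selects indices [4, 3, 2, 1, 0] (4->'t', 3->'a', 2->'o', 1->'l', 0->'f'), giving 'taolf'.

'taolf'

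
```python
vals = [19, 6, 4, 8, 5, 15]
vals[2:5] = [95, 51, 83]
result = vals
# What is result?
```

vals starts as [19, 6, 4, 8, 5, 15] (length 6). The slice vals[2:5] covers indices [2, 3, 4] with values [4, 8, 5]. Replacing that slice with [95, 51, 83] (same length) produces [19, 6, 95, 51, 83, 15].

[19, 6, 95, 51, 83, 15]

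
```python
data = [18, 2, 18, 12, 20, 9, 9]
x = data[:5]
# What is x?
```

data has length 7. The slice data[:5] selects indices [0, 1, 2, 3, 4] (0->18, 1->2, 2->18, 3->12, 4->20), giving [18, 2, 18, 12, 20].

[18, 2, 18, 12, 20]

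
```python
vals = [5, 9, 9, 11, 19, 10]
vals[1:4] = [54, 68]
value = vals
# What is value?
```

vals starts as [5, 9, 9, 11, 19, 10] (length 6). The slice vals[1:4] covers indices [1, 2, 3] with values [9, 9, 11]. Replacing that slice with [54, 68] (different length) produces [5, 54, 68, 19, 10].

[5, 54, 68, 19, 10]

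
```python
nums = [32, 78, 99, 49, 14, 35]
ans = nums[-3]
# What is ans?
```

nums has length 6. Negative index -3 maps to positive index 6 + (-3) = 3. nums[3] = 49.

49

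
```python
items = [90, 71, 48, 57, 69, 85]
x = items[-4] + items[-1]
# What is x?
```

items has length 6. Negative index -4 maps to positive index 6 + (-4) = 2. items[2] = 48.
items has length 6. Negative index -1 maps to positive index 6 + (-1) = 5. items[5] = 85.
Sum: 48 + 85 = 133.

133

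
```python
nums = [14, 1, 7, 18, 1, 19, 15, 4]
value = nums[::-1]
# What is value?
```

nums has length 8. The slice nums[::-1] selects indices [7, 6, 5, 4, 3, 2, 1, 0] (7->4, 6->15, 5->19, 4->1, 3->18, 2->7, 1->1, 0->14), giving [4, 15, 19, 1, 18, 7, 1, 14].

[4, 15, 19, 1, 18, 7, 1, 14]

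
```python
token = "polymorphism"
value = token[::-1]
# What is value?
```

token has length 12. The slice token[::-1] selects indices [11, 10, 9, 8, 7, 6, 5, 4, 3, 2, 1, 0] (11->'m', 10->'s', 9->'i', 8->'h', 7->'p', 6->'r', 5->'o', 4->'m', 3->'y', 2->'l', 1->'o', 0->'p'), giving 'msihpromylop'.

'msihpromylop'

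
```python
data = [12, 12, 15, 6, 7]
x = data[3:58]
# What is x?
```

data has length 5. The slice data[3:58] selects indices [3, 4] (3->6, 4->7), giving [6, 7].

[6, 7]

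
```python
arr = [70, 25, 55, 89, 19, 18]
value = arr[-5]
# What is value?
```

arr has length 6. Negative index -5 maps to positive index 6 + (-5) = 1. arr[1] = 25.

25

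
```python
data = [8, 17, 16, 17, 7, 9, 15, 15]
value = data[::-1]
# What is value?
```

data has length 8. The slice data[::-1] selects indices [7, 6, 5, 4, 3, 2, 1, 0] (7->15, 6->15, 5->9, 4->7, 3->17, 2->16, 1->17, 0->8), giving [15, 15, 9, 7, 17, 16, 17, 8].

[15, 15, 9, 7, 17, 16, 17, 8]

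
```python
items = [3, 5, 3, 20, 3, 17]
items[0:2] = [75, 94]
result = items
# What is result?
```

items starts as [3, 5, 3, 20, 3, 17] (length 6). The slice items[0:2] covers indices [0, 1] with values [3, 5]. Replacing that slice with [75, 94] (same length) produces [75, 94, 3, 20, 3, 17].

[75, 94, 3, 20, 3, 17]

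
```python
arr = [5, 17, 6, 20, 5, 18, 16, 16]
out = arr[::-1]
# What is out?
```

arr has length 8. The slice arr[::-1] selects indices [7, 6, 5, 4, 3, 2, 1, 0] (7->16, 6->16, 5->18, 4->5, 3->20, 2->6, 1->17, 0->5), giving [16, 16, 18, 5, 20, 6, 17, 5].

[16, 16, 18, 5, 20, 6, 17, 5]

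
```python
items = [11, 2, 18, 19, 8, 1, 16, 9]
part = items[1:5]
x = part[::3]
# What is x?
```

items has length 8. The slice items[1:5] selects indices [1, 2, 3, 4] (1->2, 2->18, 3->19, 4->8), giving [2, 18, 19, 8]. So part = [2, 18, 19, 8]. part has length 4. The slice part[::3] selects indices [0, 3] (0->2, 3->8), giving [2, 8].

[2, 8]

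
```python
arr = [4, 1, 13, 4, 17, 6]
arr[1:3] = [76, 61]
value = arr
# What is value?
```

arr starts as [4, 1, 13, 4, 17, 6] (length 6). The slice arr[1:3] covers indices [1, 2] with values [1, 13]. Replacing that slice with [76, 61] (same length) produces [4, 76, 61, 4, 17, 6].

[4, 76, 61, 4, 17, 6]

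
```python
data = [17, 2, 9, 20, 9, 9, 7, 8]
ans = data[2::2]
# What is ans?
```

data has length 8. The slice data[2::2] selects indices [2, 4, 6] (2->9, 4->9, 6->7), giving [9, 9, 7].

[9, 9, 7]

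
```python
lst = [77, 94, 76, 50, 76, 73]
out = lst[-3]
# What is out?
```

lst has length 6. Negative index -3 maps to positive index 6 + (-3) = 3. lst[3] = 50.

50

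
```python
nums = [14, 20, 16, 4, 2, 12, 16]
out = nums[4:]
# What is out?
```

nums has length 7. The slice nums[4:] selects indices [4, 5, 6] (4->2, 5->12, 6->16), giving [2, 12, 16].

[2, 12, 16]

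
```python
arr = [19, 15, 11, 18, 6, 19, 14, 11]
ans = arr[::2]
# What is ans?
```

arr has length 8. The slice arr[::2] selects indices [0, 2, 4, 6] (0->19, 2->11, 4->6, 6->14), giving [19, 11, 6, 14].

[19, 11, 6, 14]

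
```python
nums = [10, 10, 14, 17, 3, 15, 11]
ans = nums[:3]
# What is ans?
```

nums has length 7. The slice nums[:3] selects indices [0, 1, 2] (0->10, 1->10, 2->14), giving [10, 10, 14].

[10, 10, 14]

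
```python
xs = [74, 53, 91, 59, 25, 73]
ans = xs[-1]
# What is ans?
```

xs has length 6. Negative index -1 maps to positive index 6 + (-1) = 5. xs[5] = 73.

73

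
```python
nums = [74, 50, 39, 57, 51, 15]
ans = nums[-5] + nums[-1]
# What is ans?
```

nums has length 6. Negative index -5 maps to positive index 6 + (-5) = 1. nums[1] = 50.
nums has length 6. Negative index -1 maps to positive index 6 + (-1) = 5. nums[5] = 15.
Sum: 50 + 15 = 65.

65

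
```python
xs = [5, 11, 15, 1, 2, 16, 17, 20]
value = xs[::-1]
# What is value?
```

xs has length 8. The slice xs[::-1] selects indices [7, 6, 5, 4, 3, 2, 1, 0] (7->20, 6->17, 5->16, 4->2, 3->1, 2->15, 1->11, 0->5), giving [20, 17, 16, 2, 1, 15, 11, 5].

[20, 17, 16, 2, 1, 15, 11, 5]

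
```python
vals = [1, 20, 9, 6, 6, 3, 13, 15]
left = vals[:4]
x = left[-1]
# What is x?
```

vals has length 8. The slice vals[:4] selects indices [0, 1, 2, 3] (0->1, 1->20, 2->9, 3->6), giving [1, 20, 9, 6]. So left = [1, 20, 9, 6]. Then left[-1] = 6.

6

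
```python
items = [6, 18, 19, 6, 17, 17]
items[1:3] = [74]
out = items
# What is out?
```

items starts as [6, 18, 19, 6, 17, 17] (length 6). The slice items[1:3] covers indices [1, 2] with values [18, 19]. Replacing that slice with [74] (different length) produces [6, 74, 6, 17, 17].

[6, 74, 6, 17, 17]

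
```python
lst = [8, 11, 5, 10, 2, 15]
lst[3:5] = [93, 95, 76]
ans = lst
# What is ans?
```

lst starts as [8, 11, 5, 10, 2, 15] (length 6). The slice lst[3:5] covers indices [3, 4] with values [10, 2]. Replacing that slice with [93, 95, 76] (different length) produces [8, 11, 5, 93, 95, 76, 15].

[8, 11, 5, 93, 95, 76, 15]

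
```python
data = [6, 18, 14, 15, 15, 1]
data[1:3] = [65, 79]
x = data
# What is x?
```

data starts as [6, 18, 14, 15, 15, 1] (length 6). The slice data[1:3] covers indices [1, 2] with values [18, 14]. Replacing that slice with [65, 79] (same length) produces [6, 65, 79, 15, 15, 1].

[6, 65, 79, 15, 15, 1]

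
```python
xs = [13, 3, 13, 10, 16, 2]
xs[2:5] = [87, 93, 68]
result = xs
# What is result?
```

xs starts as [13, 3, 13, 10, 16, 2] (length 6). The slice xs[2:5] covers indices [2, 3, 4] with values [13, 10, 16]. Replacing that slice with [87, 93, 68] (same length) produces [13, 3, 87, 93, 68, 2].

[13, 3, 87, 93, 68, 2]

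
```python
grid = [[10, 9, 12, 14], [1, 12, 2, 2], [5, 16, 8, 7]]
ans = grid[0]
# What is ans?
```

grid has 3 rows. Row 0 is [10, 9, 12, 14].

[10, 9, 12, 14]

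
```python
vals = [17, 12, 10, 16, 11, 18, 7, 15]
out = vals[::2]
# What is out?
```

vals has length 8. The slice vals[::2] selects indices [0, 2, 4, 6] (0->17, 2->10, 4->11, 6->7), giving [17, 10, 11, 7].

[17, 10, 11, 7]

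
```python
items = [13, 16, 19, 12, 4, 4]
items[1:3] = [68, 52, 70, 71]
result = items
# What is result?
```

items starts as [13, 16, 19, 12, 4, 4] (length 6). The slice items[1:3] covers indices [1, 2] with values [16, 19]. Replacing that slice with [68, 52, 70, 71] (different length) produces [13, 68, 52, 70, 71, 12, 4, 4].

[13, 68, 52, 70, 71, 12, 4, 4]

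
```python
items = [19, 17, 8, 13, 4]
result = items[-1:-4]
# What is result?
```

items has length 5. The slice items[-1:-4] resolves to an empty index range, so the result is [].

[]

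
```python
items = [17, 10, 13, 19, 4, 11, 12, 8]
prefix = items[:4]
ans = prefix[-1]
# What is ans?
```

items has length 8. The slice items[:4] selects indices [0, 1, 2, 3] (0->17, 1->10, 2->13, 3->19), giving [17, 10, 13, 19]. So prefix = [17, 10, 13, 19]. Then prefix[-1] = 19.

19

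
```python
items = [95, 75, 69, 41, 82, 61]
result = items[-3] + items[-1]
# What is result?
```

items has length 6. Negative index -3 maps to positive index 6 + (-3) = 3. items[3] = 41.
items has length 6. Negative index -1 maps to positive index 6 + (-1) = 5. items[5] = 61.
Sum: 41 + 61 = 102.

102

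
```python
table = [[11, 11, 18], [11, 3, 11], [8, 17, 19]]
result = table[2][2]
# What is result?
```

table[2] = [8, 17, 19]. Taking column 2 of that row yields 19.

19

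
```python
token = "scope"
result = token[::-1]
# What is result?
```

token has length 5. The slice token[::-1] selects indices [4, 3, 2, 1, 0] (4->'e', 3->'p', 2->'o', 1->'c', 0->'s'), giving 'epocs'.

'epocs'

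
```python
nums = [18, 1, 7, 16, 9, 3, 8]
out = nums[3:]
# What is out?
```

nums has length 7. The slice nums[3:] selects indices [3, 4, 5, 6] (3->16, 4->9, 5->3, 6->8), giving [16, 9, 3, 8].

[16, 9, 3, 8]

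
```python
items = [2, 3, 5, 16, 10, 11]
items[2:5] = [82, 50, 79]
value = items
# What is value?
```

items starts as [2, 3, 5, 16, 10, 11] (length 6). The slice items[2:5] covers indices [2, 3, 4] with values [5, 16, 10]. Replacing that slice with [82, 50, 79] (same length) produces [2, 3, 82, 50, 79, 11].

[2, 3, 82, 50, 79, 11]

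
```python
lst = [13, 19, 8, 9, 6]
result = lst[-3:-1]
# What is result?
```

lst has length 5. The slice lst[-3:-1] selects indices [2, 3] (2->8, 3->9), giving [8, 9].

[8, 9]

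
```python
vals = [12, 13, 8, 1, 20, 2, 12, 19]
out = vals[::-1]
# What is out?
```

vals has length 8. The slice vals[::-1] selects indices [7, 6, 5, 4, 3, 2, 1, 0] (7->19, 6->12, 5->2, 4->20, 3->1, 2->8, 1->13, 0->12), giving [19, 12, 2, 20, 1, 8, 13, 12].

[19, 12, 2, 20, 1, 8, 13, 12]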